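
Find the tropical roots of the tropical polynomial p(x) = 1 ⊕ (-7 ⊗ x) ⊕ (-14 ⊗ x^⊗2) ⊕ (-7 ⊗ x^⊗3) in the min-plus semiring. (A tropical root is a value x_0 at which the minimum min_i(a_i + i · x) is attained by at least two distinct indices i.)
Roots: {-7, 7, 8}

Each tropical root is a break point of the lower envelope of the lines y = a_i + i · x (there are 4 lines, with slopes 0, 1, ..., 3). Only the lines that attain the minimum somewhere contribute to roots; other lines are dominated. Here the surviving (envelope) indices are i = 3, i = 2, i = 1, i = 0.
Intersections between consecutive envelope lines give the roots: for adjacent envelope indices i < j the intersection is x = (a_i − a_j) / (j − i). Reading off the sorted break points: {-7, 7, 8}.
Verification: at each break x_0, at least two indices attain the minimum of min_i(a_i + i · x_0).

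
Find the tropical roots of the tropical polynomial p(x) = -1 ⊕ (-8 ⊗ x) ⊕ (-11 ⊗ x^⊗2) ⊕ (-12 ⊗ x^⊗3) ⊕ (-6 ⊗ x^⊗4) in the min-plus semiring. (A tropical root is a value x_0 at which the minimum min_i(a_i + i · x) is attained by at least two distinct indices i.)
Roots: {-6, 1, 3, 7}

Each tropical root is a break point of the lower envelope of the lines y = a_i + i · x (there are 5 lines, with slopes 0, 1, ..., 4). Only the lines that attain the minimum somewhere contribute to roots; other lines are dominated. Here the surviving (envelope) indices are i = 4, i = 3, i = 2, i = 1, i = 0.
Intersections between consecutive envelope lines give the roots: for adjacent envelope indices i < j the intersection is x = (a_i − a_j) / (j − i). Reading off the sorted break points: {-6, 1, 3, 7}.
Verification: at each break x_0, at least two indices attain the minimum of min_i(a_i + i · x_0).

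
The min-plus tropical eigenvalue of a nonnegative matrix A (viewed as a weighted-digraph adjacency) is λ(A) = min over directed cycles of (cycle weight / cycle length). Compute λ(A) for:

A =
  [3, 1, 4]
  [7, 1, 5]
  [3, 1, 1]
λ(A) = 1

Enumerate directed cycles and compute their means (weight / length). Sample:
  cycle 0 → 0: weight = 3, length = 1, mean = 3/1 ≈ 3.000
  cycle 1 → 1: weight = 1, length = 1, mean = 1/1 ≈ 1.000
  cycle 2 → 2: weight = 1, length = 1, mean = 1/1 ≈ 1.000
  cycle 0 → 1 → 0: weight = 8, length = 2, mean = 8/2 ≈ 4.000
  cycle 0 → 2 → 0: weight = 7, length = 2, mean = 7/2 ≈ 3.500
  cycle 1 → 0 → 1: weight = 8, length = 2, mean = 8/2 ≈ 4.000
Minimum mean = 1.000, attained e.g. along the cycle 1 → 1 with weight 1 and length 1. So λ(A) = 1/1 = 1.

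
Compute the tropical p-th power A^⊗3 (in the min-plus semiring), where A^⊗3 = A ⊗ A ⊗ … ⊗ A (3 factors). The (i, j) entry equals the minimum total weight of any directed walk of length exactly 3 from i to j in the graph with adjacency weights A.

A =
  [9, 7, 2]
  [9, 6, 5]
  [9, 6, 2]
A^⊗3 =
  [13, 10, 6]
  [16, 13, 9]
  [13, 10, 6]

Each entry (A^⊗3)_ij equals the minimum over all length-3 walks i = v_0 → v_1 → … → v_3 = j of Σ_t A[v_t][v_{t+1}]. For example, for (i, j) = (0, 2) we minimise over 9 possible intermediate vertex sequences; the minimum is 6, attained along the walk 0 → 2 → 2 → 2.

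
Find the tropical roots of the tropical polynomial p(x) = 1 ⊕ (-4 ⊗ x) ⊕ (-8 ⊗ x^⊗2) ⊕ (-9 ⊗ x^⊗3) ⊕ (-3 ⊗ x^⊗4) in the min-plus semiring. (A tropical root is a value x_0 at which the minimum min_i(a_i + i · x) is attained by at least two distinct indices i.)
Roots: {-6, 1, 4, 5}

Each tropical root is a break point of the lower envelope of the lines y = a_i + i · x (there are 5 lines, with slopes 0, 1, ..., 4). Only the lines that attain the minimum somewhere contribute to roots; other lines are dominated. Here the surviving (envelope) indices are i = 4, i = 3, i = 2, i = 1, i = 0.
Intersections between consecutive envelope lines give the roots: for adjacent envelope indices i < j the intersection is x = (a_i − a_j) / (j − i). Reading off the sorted break points: {-6, 1, 4, 5}.
Verification: at each break x_0, at least two indices attain the minimum of min_i(a_i + i · x_0).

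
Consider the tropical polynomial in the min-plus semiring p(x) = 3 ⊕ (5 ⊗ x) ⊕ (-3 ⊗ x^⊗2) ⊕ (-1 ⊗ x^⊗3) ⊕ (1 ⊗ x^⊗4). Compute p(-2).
p(-2) = -7

A tropical monomial a ⊗ x^⊗i evaluates to a + i · x. Evaluating each term at x = -2:
  Term 0 contributes 3 + 0 · -2 = 3
  Term 1 contributes 5 + 1 · -2 = 3
  Term 2 contributes -3 + 2 · -2 = -7
  Term 3 contributes -1 + 3 · -2 = -7
  Term 4 contributes 1 + 4 · -2 = -7
p(-2) = ⊕ of these = min[3, 3, -7, -7, -7] = -7.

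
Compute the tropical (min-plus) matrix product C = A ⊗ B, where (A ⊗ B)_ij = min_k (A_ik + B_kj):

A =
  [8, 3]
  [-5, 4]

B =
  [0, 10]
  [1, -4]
A ⊗ B =
  [4, -1]
  [-5, 0]

Apply the min-plus product entry-by-entry:
  C[0][0] = min over k of (A[0][0] + B[0][0] = 8 + 0 = 8, A[0][1] + B[1][0] = 3 + 1 = 4) = 4 (attained at k = 1)
  C[0][1] = min over k of (A[0][0] + B[0][1] = 8 + 10 = 18, A[0][1] + B[1][1] = 3 + -4 = -1) = -1 (attained at k = 1)
  C[1][0] = min over k of (A[1][0] + B[0][0] = -5 + 0 = -5, A[1][1] + B[1][0] = 4 + 1 = 5) = -5 (attained at k = 0)
  C[1][1] = min over k of (A[1][0] + B[0][1] = -5 + 10 = 5, A[1][1] + B[1][1] = 4 + -4 = 0) = 0 (attained at k = 1)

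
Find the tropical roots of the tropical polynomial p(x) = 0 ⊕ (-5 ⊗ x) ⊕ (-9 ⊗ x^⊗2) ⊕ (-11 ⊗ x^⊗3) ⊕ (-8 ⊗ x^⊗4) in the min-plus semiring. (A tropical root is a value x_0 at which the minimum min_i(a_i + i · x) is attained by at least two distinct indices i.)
Roots: {-3, 2, 4, 5}

Each tropical root is a break point of the lower envelope of the lines y = a_i + i · x (there are 5 lines, with slopes 0, 1, ..., 4). Only the lines that attain the minimum somewhere contribute to roots; other lines are dominated. Here the surviving (envelope) indices are i = 4, i = 3, i = 2, i = 1, i = 0.
Intersections between consecutive envelope lines give the roots: for adjacent envelope indices i < j the intersection is x = (a_i − a_j) / (j − i). Reading off the sorted break points: {-3, 2, 4, 5}.
Verification: at each break x_0, at least two indices attain the minimum of min_i(a_i + i · x_0).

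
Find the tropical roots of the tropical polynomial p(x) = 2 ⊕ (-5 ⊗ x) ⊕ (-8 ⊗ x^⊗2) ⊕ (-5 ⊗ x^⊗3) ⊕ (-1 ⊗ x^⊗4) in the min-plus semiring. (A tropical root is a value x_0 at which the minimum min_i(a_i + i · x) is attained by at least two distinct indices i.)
Roots: {-4, -3, 3, 7}

Each tropical root is a break point of the lower envelope of the lines y = a_i + i · x (there are 5 lines, with slopes 0, 1, ..., 4). Only the lines that attain the minimum somewhere contribute to roots; other lines are dominated. Here the surviving (envelope) indices are i = 4, i = 3, i = 2, i = 1, i = 0.
Intersections between consecutive envelope lines give the roots: for adjacent envelope indices i < j the intersection is x = (a_i − a_j) / (j − i). Reading off the sorted break points: {-4, -3, 3, 7}.
Verification: at each break x_0, at least two indices attain the minimum of min_i(a_i + i · x_0).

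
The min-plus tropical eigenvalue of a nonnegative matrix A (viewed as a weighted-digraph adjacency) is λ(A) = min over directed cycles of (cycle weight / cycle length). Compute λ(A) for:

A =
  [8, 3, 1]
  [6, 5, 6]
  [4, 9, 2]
λ(A) = 2

Enumerate directed cycles and compute their means (weight / length). Sample:
  cycle 0 → 0: weight = 8, length = 1, mean = 8/1 ≈ 8.000
  cycle 1 → 1: weight = 5, length = 1, mean = 5/1 ≈ 5.000
  cycle 2 → 2: weight = 2, length = 1, mean = 2/1 ≈ 2.000
  cycle 0 → 1 → 0: weight = 9, length = 2, mean = 9/2 ≈ 4.500
  cycle 0 → 2 → 0: weight = 5, length = 2, mean = 5/2 ≈ 2.500
  cycle 1 → 0 → 1: weight = 9, length = 2, mean = 9/2 ≈ 4.500
Minimum mean = 2.000, attained e.g. along the cycle 2 → 2 with weight 2 and length 1. So λ(A) = 2/1 = 2.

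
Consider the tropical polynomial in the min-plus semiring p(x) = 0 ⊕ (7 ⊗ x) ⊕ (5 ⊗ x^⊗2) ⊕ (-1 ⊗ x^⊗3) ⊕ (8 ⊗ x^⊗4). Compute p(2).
p(2) = 0

A tropical monomial a ⊗ x^⊗i evaluates to a + i · x. Evaluating each term at x = 2:
  Term 0 contributes 0 + 0 · 2 = 0
  Term 1 contributes 7 + 1 · 2 = 9
  Term 2 contributes 5 + 2 · 2 = 9
  Term 3 contributes -1 + 3 · 2 = 5
  Term 4 contributes 8 + 4 · 2 = 16
p(2) = ⊕ of these = min[0, 9, 9, 5, 16] = 0.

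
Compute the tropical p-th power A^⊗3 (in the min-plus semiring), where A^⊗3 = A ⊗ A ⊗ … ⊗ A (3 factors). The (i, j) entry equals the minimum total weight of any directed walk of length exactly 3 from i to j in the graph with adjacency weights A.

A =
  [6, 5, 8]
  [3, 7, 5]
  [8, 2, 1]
A^⊗3 =
  [13, 11, 10]
  [10, 8, 7]
  [6, 4, 3]

Each entry (A^⊗3)_ij equals the minimum over all length-3 walks i = v_0 → v_1 → … → v_3 = j of Σ_t A[v_t][v_{t+1}]. For example, for (i, j) = (0, 2) we minimise over 9 possible intermediate vertex sequences; the minimum is 10, attained along the walk 0 → 2 → 2 → 2.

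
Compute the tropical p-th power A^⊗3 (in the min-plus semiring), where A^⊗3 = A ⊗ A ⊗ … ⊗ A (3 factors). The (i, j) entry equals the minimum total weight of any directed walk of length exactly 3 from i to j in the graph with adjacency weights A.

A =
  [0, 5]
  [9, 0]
A^⊗3 =
  [0, 5]
  [9, 0]

Each entry (A^⊗3)_ij equals the minimum over all length-3 walks i = v_0 → v_1 → … → v_3 = j of Σ_t A[v_t][v_{t+1}]. For example, for (i, j) = (0, 1) we minimise over 4 possible intermediate vertex sequences; the minimum is 5, attained along the walk 0 → 0 → 0 → 1.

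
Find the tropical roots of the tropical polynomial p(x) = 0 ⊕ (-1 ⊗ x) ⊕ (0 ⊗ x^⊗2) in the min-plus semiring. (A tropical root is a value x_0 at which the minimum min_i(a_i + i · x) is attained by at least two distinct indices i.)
Roots: {-1, 1}

Each tropical root is a break point of the lower envelope of the lines y = a_i + i · x (there are 3 lines, with slopes 0, 1, ..., 2). Only the lines that attain the minimum somewhere contribute to roots; other lines are dominated. Here the surviving (envelope) indices are i = 2, i = 1, i = 0.
Intersections between consecutive envelope lines give the roots: for adjacent envelope indices i < j the intersection is x = (a_i − a_j) / (j − i). Reading off the sorted break points: {-1, 1}.
Verification: at each break x_0, at least two indices attain the minimum of min_i(a_i + i · x_0).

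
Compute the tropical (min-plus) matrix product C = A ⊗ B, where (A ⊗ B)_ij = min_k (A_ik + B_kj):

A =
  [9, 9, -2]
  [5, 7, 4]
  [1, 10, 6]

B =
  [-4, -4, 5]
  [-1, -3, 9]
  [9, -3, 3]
A ⊗ B =
  [5, -5, 1]
  [1, 1, 7]
  [-3, -3, 6]

Apply the min-plus product entry-by-entry:
  C[0][0] = min over k of (A[0][0] + B[0][0] = 9 + -4 = 5, A[0][1] + B[1][0] = 9 + -1 = 8, A[0][2] + B[2][0] = -2 + 9 = 7) = 5 (attained at k = 0)
  C[0][1] = min over k of (A[0][0] + B[0][1] = 9 + -4 = 5, A[0][1] + B[1][1] = 9 + -3 = 6, A[0][2] + B[2][1] = -2 + -3 = -5) = -5 (attained at k = 2)
  C[0][2] = min over k of (A[0][0] + B[0][2] = 9 + 5 = 14, A[0][1] + B[1][2] = 9 + 9 = 18, A[0][2] + B[2][2] = -2 + 3 = 1) = 1 (attained at k = 2)
  C[1][0] = min over k of (A[1][0] + B[0][0] = 5 + -4 = 1, A[1][1] + B[1][0] = 7 + -1 = 6, A[1][2] + B[2][0] = 4 + 9 = 13) = 1 (attained at k = 0)
  C[1][1] = min over k of (A[1][0] + B[0][1] = 5 + -4 = 1, A[1][1] + B[1][1] = 7 + -3 = 4, A[1][2] + B[2][1] = 4 + -3 = 1) = 1 (attained at k = 0)
  C[1][2] = min over k of (A[1][0] + B[0][2] = 5 + 5 = 10, A[1][1] + B[1][2] = 7 + 9 = 16, A[1][2] + B[2][2] = 4 + 3 = 7) = 7 (attained at k = 2)
  C[2][0] = min over k of (A[2][0] + B[0][0] = 1 + -4 = -3, A[2][1] + B[1][0] = 10 + -1 = 9, A[2][2] + B[2][0] = 6 + 9 = 15) = -3 (attained at k = 0)
  C[2][1] = min over k of (A[2][0] + B[0][1] = 1 + -4 = -3, A[2][1] + B[1][1] = 10 + -3 = 7, A[2][2] + B[2][1] = 6 + -3 = 3) = -3 (attained at k = 0)
  C[2][2] = min over k of (A[2][0] + B[0][2] = 1 + 5 = 6, A[2][1] + B[1][2] = 10 + 9 = 19, A[2][2] + B[2][2] = 6 + 3 = 9) = 6 (attained at k = 0)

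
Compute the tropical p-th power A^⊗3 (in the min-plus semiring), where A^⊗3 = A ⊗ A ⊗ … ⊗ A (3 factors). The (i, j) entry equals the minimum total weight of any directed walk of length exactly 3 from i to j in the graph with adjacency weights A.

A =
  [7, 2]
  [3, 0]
A^⊗3 =
  [5, 2]
  [3, 0]

Each entry (A^⊗3)_ij equals the minimum over all length-3 walks i = v_0 → v_1 → … → v_3 = j of Σ_t A[v_t][v_{t+1}]. For example, for (i, j) = (0, 1) we minimise over 4 possible intermediate vertex sequences; the minimum is 2, attained along the walk 0 → 1 → 1 → 1.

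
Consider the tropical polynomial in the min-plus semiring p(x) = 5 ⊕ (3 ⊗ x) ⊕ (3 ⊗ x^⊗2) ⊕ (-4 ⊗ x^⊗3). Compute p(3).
p(3) = 5

A tropical monomial a ⊗ x^⊗i evaluates to a + i · x. Evaluating each term at x = 3:
  Term 0 contributes 5 + 0 · 3 = 5
  Term 1 contributes 3 + 1 · 3 = 6
  Term 2 contributes 3 + 2 · 3 = 9
  Term 3 contributes -4 + 3 · 3 = 5
p(3) = ⊕ of these = min[5, 6, 9, 5] = 5.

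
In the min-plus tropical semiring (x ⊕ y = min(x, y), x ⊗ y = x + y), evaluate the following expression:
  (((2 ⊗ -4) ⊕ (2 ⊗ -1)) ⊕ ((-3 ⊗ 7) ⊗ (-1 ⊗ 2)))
(((2 ⊗ -4) ⊕ (2 ⊗ -1)) ⊕ ((-3 ⊗ 7) ⊗ (-1 ⊗ 2))) = -2

Expand innermost to outermost. Recall ⊕ takes the minimum of its arguments and ⊗ takes their sum. Working out the expression (((2 ⊗ -4) ⊕ (2 ⊗ -1)) ⊕ ((-3 ⊗ 7) ⊗ (-1 ⊗ 2))) gives -2.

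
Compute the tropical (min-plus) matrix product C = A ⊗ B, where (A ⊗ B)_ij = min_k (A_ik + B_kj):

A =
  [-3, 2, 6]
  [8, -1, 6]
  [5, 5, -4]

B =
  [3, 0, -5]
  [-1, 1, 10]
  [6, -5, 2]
A ⊗ B =
  [0, -3, -8]
  [-2, 0, 3]
  [2, -9, -2]

Apply the min-plus product entry-by-entry:
  C[0][0] = min over k of (A[0][0] + B[0][0] = -3 + 3 = 0, A[0][1] + B[1][0] = 2 + -1 = 1, A[0][2] + B[2][0] = 6 + 6 = 12) = 0 (attained at k = 0)
  C[0][1] = min over k of (A[0][0] + B[0][1] = -3 + 0 = -3, A[0][1] + B[1][1] = 2 + 1 = 3, A[0][2] + B[2][1] = 6 + -5 = 1) = -3 (attained at k = 0)
  C[0][2] = min over k of (A[0][0] + B[0][2] = -3 + -5 = -8, A[0][1] + B[1][2] = 2 + 10 = 12, A[0][2] + B[2][2] = 6 + 2 = 8) = -8 (attained at k = 0)
  C[1][0] = min over k of (A[1][0] + B[0][0] = 8 + 3 = 11, A[1][1] + B[1][0] = -1 + -1 = -2, A[1][2] + B[2][0] = 6 + 6 = 12) = -2 (attained at k = 1)
  C[1][1] = min over k of (A[1][0] + B[0][1] = 8 + 0 = 8, A[1][1] + B[1][1] = -1 + 1 = 0, A[1][2] + B[2][1] = 6 + -5 = 1) = 0 (attained at k = 1)
  C[1][2] = min over k of (A[1][0] + B[0][2] = 8 + -5 = 3, A[1][1] + B[1][2] = -1 + 10 = 9, A[1][2] + B[2][2] = 6 + 2 = 8) = 3 (attained at k = 0)
  C[2][0] = min over k of (A[2][0] + B[0][0] = 5 + 3 = 8, A[2][1] + B[1][0] = 5 + -1 = 4, A[2][2] + B[2][0] = -4 + 6 = 2) = 2 (attained at k = 2)
  C[2][1] = min over k of (A[2][0] + B[0][1] = 5 + 0 = 5, A[2][1] + B[1][1] = 5 + 1 = 6, A[2][2] + B[2][1] = -4 + -5 = -9) = -9 (attained at k = 2)
  C[2][2] = min over k of (A[2][0] + B[0][2] = 5 + -5 = 0, A[2][1] + B[1][2] = 5 + 10 = 15, A[2][2] + B[2][2] = -4 + 2 = -2) = -2 (attained at k = 2)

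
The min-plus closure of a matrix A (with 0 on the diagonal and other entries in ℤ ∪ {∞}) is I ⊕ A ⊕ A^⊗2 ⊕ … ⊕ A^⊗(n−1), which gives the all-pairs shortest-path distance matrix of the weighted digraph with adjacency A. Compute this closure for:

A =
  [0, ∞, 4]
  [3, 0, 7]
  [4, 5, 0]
Closure =
  [0, 9, 4]
  [3, 0, 7]
  [4, 5, 0]

This is the Floyd-Warshall all-pairs shortest-path computation. For each intermediate vertex k = 0, 1, …, 2, update dist[i][j] ← min(dist[i][j], dist[i][k] + dist[k][j]). The final matrix gives, for each (i, j), the minimum total weight of any directed path from i to j (possibly empty when i = j).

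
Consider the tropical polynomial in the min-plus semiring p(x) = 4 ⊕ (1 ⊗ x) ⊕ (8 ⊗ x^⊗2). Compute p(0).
p(0) = 1

A tropical monomial a ⊗ x^⊗i evaluates to a + i · x. Evaluating each term at x = 0:
  Term 0 contributes 4 + 0 · 0 = 4
  Term 1 contributes 1 + 1 · 0 = 1
  Term 2 contributes 8 + 2 · 0 = 8
p(0) = ⊕ of these = min[4, 1, 8] = 1.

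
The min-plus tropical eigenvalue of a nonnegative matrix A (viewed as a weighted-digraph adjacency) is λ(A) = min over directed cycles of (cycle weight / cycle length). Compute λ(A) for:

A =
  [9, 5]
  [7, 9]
λ(A) = 6

Enumerate directed cycles and compute their means (weight / length). Sample:
  cycle 0 → 0: weight = 9, length = 1, mean = 9/1 ≈ 9.000
  cycle 1 → 1: weight = 9, length = 1, mean = 9/1 ≈ 9.000
  cycle 0 → 1 → 0: weight = 12, length = 2, mean = 12/2 ≈ 6.000
  cycle 1 → 0 → 1: weight = 12, length = 2, mean = 12/2 ≈ 6.000
Minimum mean = 6.000, attained e.g. along the cycle 0 → 1 → 0 with weight 12 and length 2. So λ(A) = 12/2 = 6.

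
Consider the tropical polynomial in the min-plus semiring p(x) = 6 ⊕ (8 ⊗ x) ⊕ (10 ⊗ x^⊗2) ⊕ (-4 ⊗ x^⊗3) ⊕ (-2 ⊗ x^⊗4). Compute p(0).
p(0) = -4

A tropical monomial a ⊗ x^⊗i evaluates to a + i · x. Evaluating each term at x = 0:
  Term 0 contributes 6 + 0 · 0 = 6
  Term 1 contributes 8 + 1 · 0 = 8
  Term 2 contributes 10 + 2 · 0 = 10
  Term 3 contributes -4 + 3 · 0 = -4
  Term 4 contributes -2 + 4 · 0 = -2
p(0) = ⊕ of these = min[6, 8, 10, -4, -2] = -4.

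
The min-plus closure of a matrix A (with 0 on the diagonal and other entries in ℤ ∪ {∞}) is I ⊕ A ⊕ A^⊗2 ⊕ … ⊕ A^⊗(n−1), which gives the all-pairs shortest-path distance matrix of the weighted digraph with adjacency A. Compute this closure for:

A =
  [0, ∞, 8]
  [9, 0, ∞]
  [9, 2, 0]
Closure =
  [0, 10, 8]
  [9, 0, 17]
  [9, 2, 0]

This is the Floyd-Warshall all-pairs shortest-path computation. For each intermediate vertex k = 0, 1, …, 2, update dist[i][j] ← min(dist[i][j], dist[i][k] + dist[k][j]). The final matrix gives, for each (i, j), the minimum total weight of any directed path from i to j (possibly empty when i = j).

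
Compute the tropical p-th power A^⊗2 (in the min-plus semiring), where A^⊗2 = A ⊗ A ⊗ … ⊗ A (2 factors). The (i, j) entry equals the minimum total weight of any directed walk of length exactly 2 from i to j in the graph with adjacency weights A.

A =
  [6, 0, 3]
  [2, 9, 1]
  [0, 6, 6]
A^⊗2 =
  [2, 6, 1]
  [1, 2, 5]
  [6, 0, 3]

Each entry (A^⊗2)_ij equals the minimum over all length-2 walks i = v_0 → v_1 → … → v_2 = j of Σ_t A[v_t][v_{t+1}]. For example, for (i, j) = (0, 2) we minimise over 3 possible intermediate vertex sequences; the minimum is 1, attained along the walk 0 → 1 → 2.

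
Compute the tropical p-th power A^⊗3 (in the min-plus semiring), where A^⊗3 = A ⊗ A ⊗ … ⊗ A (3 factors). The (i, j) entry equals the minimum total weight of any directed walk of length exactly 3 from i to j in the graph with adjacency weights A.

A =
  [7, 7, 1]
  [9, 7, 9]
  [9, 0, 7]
A^⊗3 =
  [10, 8, 10]
  [18, 10, 17]
  [16, 9, 10]

Each entry (A^⊗3)_ij equals the minimum over all length-3 walks i = v_0 → v_1 → … → v_3 = j of Σ_t A[v_t][v_{t+1}]. For example, for (i, j) = (0, 2) we minimise over 9 possible intermediate vertex sequences; the minimum is 10, attained along the walk 0 → 2 → 1 → 2.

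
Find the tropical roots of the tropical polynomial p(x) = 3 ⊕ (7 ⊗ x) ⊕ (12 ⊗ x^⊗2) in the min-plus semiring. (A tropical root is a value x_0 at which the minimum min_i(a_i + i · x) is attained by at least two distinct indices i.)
Roots: {-5, -4}

Each tropical root is a break point of the lower envelope of the lines y = a_i + i · x (there are 3 lines, with slopes 0, 1, ..., 2). Only the lines that attain the minimum somewhere contribute to roots; other lines are dominated. Here the surviving (envelope) indices are i = 2, i = 1, i = 0.
Intersections between consecutive envelope lines give the roots: for adjacent envelope indices i < j the intersection is x = (a_i − a_j) / (j − i). Reading off the sorted break points: {-5, -4}.
Verification: at each break x_0, at least two indices attain the minimum of min_i(a_i + i · x_0).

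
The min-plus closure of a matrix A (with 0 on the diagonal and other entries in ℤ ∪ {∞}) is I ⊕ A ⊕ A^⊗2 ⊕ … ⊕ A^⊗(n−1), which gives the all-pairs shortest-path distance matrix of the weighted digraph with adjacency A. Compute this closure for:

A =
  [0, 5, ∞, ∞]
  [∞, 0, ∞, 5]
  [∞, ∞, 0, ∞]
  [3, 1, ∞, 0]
Closure =
  [0, 5, ∞, 10]
  [8, 0, ∞, 5]
  [∞, ∞, 0, ∞]
  [3, 1, ∞, 0]

This is the Floyd-Warshall all-pairs shortest-path computation. For each intermediate vertex k = 0, 1, …, 3, update dist[i][j] ← min(dist[i][j], dist[i][k] + dist[k][j]). The final matrix gives, for each (i, j), the minimum total weight of any directed path from i to j (possibly empty when i = j).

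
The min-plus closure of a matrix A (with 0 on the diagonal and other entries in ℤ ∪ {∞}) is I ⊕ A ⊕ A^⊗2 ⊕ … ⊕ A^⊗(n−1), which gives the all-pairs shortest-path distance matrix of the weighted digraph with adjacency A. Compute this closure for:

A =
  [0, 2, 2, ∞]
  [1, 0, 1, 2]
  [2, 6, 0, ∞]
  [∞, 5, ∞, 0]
Closure =
  [0, 2, 2, 4]
  [1, 0, 1, 2]
  [2, 4, 0, 6]
  [6, 5, 6, 0]

This is the Floyd-Warshall all-pairs shortest-path computation. For each intermediate vertex k = 0, 1, …, 3, update dist[i][j] ← min(dist[i][j], dist[i][k] + dist[k][j]). The final matrix gives, for each (i, j), the minimum total weight of any directed path from i to j (possibly empty when i = j).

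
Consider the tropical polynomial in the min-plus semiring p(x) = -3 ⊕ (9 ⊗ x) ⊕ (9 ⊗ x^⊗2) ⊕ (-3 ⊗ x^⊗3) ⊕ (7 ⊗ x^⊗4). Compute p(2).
p(2) = -3

A tropical monomial a ⊗ x^⊗i evaluates to a + i · x. Evaluating each term at x = 2:
  Term 0 contributes -3 + 0 · 2 = -3
  Term 1 contributes 9 + 1 · 2 = 11
  Term 2 contributes 9 + 2 · 2 = 13
  Term 3 contributes -3 + 3 · 2 = 3
  Term 4 contributes 7 + 4 · 2 = 15
p(2) = ⊕ of these = min[-3, 11, 13, 3, 15] = -3.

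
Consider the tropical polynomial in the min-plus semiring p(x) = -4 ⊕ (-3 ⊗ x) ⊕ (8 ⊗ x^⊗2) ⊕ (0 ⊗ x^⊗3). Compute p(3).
p(3) = -4

A tropical monomial a ⊗ x^⊗i evaluates to a + i · x. Evaluating each term at x = 3:
  Term 0 contributes -4 + 0 · 3 = -4
  Term 1 contributes -3 + 1 · 3 = 0
  Term 2 contributes 8 + 2 · 3 = 14
  Term 3 contributes 0 + 3 · 3 = 9
p(3) = ⊕ of these = min[-4, 0, 14, 9] = -4.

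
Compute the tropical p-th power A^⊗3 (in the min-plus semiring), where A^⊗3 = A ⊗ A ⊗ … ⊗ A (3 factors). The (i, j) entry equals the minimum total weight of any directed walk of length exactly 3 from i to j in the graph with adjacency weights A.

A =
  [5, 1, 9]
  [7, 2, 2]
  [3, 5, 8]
A^⊗3 =
  [6, 5, 5]
  [7, 6, 6]
  [10, 6, 6]

Each entry (A^⊗3)_ij equals the minimum over all length-3 walks i = v_0 → v_1 → … → v_3 = j of Σ_t A[v_t][v_{t+1}]. For example, for (i, j) = (0, 2) we minimise over 9 possible intermediate vertex sequences; the minimum is 5, attained along the walk 0 → 1 → 1 → 2.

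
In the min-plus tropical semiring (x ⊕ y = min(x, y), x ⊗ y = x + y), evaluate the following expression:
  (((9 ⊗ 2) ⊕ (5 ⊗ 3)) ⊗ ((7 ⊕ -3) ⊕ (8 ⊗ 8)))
(((9 ⊗ 2) ⊕ (5 ⊗ 3)) ⊗ ((7 ⊕ -3) ⊕ (8 ⊗ 8))) = 5

Expand innermost to outermost. Recall ⊕ takes the minimum of its arguments and ⊗ takes their sum. Working out the expression (((9 ⊗ 2) ⊕ (5 ⊗ 3)) ⊗ ((7 ⊕ -3) ⊕ (8 ⊗ 8))) gives 5.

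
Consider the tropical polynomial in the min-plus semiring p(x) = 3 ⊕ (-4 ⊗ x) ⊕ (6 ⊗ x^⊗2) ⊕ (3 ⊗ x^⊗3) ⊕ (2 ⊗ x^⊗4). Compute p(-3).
p(-3) = -10

A tropical monomial a ⊗ x^⊗i evaluates to a + i · x. Evaluating each term at x = -3:
  Term 0 contributes 3 + 0 · -3 = 3
  Term 1 contributes -4 + 1 · -3 = -7
  Term 2 contributes 6 + 2 · -3 = 0
  Term 3 contributes 3 + 3 · -3 = -6
  Term 4 contributes 2 + 4 · -3 = -10
p(-3) = ⊕ of these = min[3, -7, 0, -6, -10] = -10.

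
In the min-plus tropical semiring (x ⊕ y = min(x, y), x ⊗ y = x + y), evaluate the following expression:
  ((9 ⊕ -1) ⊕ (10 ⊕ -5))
((9 ⊕ -1) ⊕ (10 ⊕ -5)) = -5

Expand innermost to outermost. Recall ⊕ takes the minimum of its arguments and ⊗ takes their sum. Working out the expression ((9 ⊕ -1) ⊕ (10 ⊕ -5)) gives -5.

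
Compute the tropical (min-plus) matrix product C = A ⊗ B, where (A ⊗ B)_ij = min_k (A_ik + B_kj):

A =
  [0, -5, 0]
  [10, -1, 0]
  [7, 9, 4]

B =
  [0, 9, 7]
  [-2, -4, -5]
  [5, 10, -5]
A ⊗ B =
  [-7, -9, -10]
  [-3, -5, -6]
  [7, 5, -1]

Apply the min-plus product entry-by-entry:
  C[0][0] = min over k of (A[0][0] + B[0][0] = 0 + 0 = 0, A[0][1] + B[1][0] = -5 + -2 = -7, A[0][2] + B[2][0] = 0 + 5 = 5) = -7 (attained at k = 1)
  C[0][1] = min over k of (A[0][0] + B[0][1] = 0 + 9 = 9, A[0][1] + B[1][1] = -5 + -4 = -9, A[0][2] + B[2][1] = 0 + 10 = 10) = -9 (attained at k = 1)
  C[0][2] = min over k of (A[0][0] + B[0][2] = 0 + 7 = 7, A[0][1] + B[1][2] = -5 + -5 = -10, A[0][2] + B[2][2] = 0 + -5 = -5) = -10 (attained at k = 1)
  C[1][0] = min over k of (A[1][0] + B[0][0] = 10 + 0 = 10, A[1][1] + B[1][0] = -1 + -2 = -3, A[1][2] + B[2][0] = 0 + 5 = 5) = -3 (attained at k = 1)
  C[1][1] = min over k of (A[1][0] + B[0][1] = 10 + 9 = 19, A[1][1] + B[1][1] = -1 + -4 = -5, A[1][2] + B[2][1] = 0 + 10 = 10) = -5 (attained at k = 1)
  C[1][2] = min over k of (A[1][0] + B[0][2] = 10 + 7 = 17, A[1][1] + B[1][2] = -1 + -5 = -6, A[1][2] + B[2][2] = 0 + -5 = -5) = -6 (attained at k = 1)
  C[2][0] = min over k of (A[2][0] + B[0][0] = 7 + 0 = 7, A[2][1] + B[1][0] = 9 + -2 = 7, A[2][2] + B[2][0] = 4 + 5 = 9) = 7 (attained at k = 0)
  C[2][1] = min over k of (A[2][0] + B[0][1] = 7 + 9 = 16, A[2][1] + B[1][1] = 9 + -4 = 5, A[2][2] + B[2][1] = 4 + 10 = 14) = 5 (attained at k = 1)
  C[2][2] = min over k of (A[2][0] + B[0][2] = 7 + 7 = 14, A[2][1] + B[1][2] = 9 + -5 = 4, A[2][2] + B[2][2] = 4 + -5 = -1) = -1 (attained at k = 2)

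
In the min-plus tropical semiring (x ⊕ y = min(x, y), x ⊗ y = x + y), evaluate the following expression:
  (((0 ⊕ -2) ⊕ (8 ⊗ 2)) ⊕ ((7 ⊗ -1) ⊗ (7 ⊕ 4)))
(((0 ⊕ -2) ⊕ (8 ⊗ 2)) ⊕ ((7 ⊗ -1) ⊗ (7 ⊕ 4))) = -2

Expand innermost to outermost. Recall ⊕ takes the minimum of its arguments and ⊗ takes their sum. Working out the expression (((0 ⊕ -2) ⊕ (8 ⊗ 2)) ⊕ ((7 ⊗ -1) ⊗ (7 ⊕ 4))) gives -2.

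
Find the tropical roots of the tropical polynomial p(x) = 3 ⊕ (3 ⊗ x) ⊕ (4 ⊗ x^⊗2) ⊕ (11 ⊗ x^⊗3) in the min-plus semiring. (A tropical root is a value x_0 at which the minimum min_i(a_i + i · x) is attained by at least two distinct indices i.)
Roots: {-7, -1, 0}

Each tropical root is a break point of the lower envelope of the lines y = a_i + i · x (there are 4 lines, with slopes 0, 1, ..., 3). Only the lines that attain the minimum somewhere contribute to roots; other lines are dominated. Here the surviving (envelope) indices are i = 3, i = 2, i = 1, i = 0.
Intersections between consecutive envelope lines give the roots: for adjacent envelope indices i < j the intersection is x = (a_i − a_j) / (j − i). Reading off the sorted break points: {-7, -1, 0}.
Verification: at each break x_0, at least two indices attain the minimum of min_i(a_i + i · x_0).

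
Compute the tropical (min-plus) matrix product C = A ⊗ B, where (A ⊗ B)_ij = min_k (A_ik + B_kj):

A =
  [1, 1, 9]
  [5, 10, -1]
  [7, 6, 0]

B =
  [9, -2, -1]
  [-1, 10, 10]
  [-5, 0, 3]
A ⊗ B =
  [0, -1, 0]
  [-6, -1, 2]
  [-5, 0, 3]

Apply the min-plus product entry-by-entry:
  C[0][0] = min over k of (A[0][0] + B[0][0] = 1 + 9 = 10, A[0][1] + B[1][0] = 1 + -1 = 0, A[0][2] + B[2][0] = 9 + -5 = 4) = 0 (attained at k = 1)
  C[0][1] = min over k of (A[0][0] + B[0][1] = 1 + -2 = -1, A[0][1] + B[1][1] = 1 + 10 = 11, A[0][2] + B[2][1] = 9 + 0 = 9) = -1 (attained at k = 0)
  C[0][2] = min over k of (A[0][0] + B[0][2] = 1 + -1 = 0, A[0][1] + B[1][2] = 1 + 10 = 11, A[0][2] + B[2][2] = 9 + 3 = 12) = 0 (attained at k = 0)
  C[1][0] = min over k of (A[1][0] + B[0][0] = 5 + 9 = 14, A[1][1] + B[1][0] = 10 + -1 = 9, A[1][2] + B[2][0] = -1 + -5 = -6) = -6 (attained at k = 2)
  C[1][1] = min over k of (A[1][0] + B[0][1] = 5 + -2 = 3, A[1][1] + B[1][1] = 10 + 10 = 20, A[1][2] + B[2][1] = -1 + 0 = -1) = -1 (attained at k = 2)
  C[1][2] = min over k of (A[1][0] + B[0][2] = 5 + -1 = 4, A[1][1] + B[1][2] = 10 + 10 = 20, A[1][2] + B[2][2] = -1 + 3 = 2) = 2 (attained at k = 2)
  C[2][0] = min over k of (A[2][0] + B[0][0] = 7 + 9 = 16, A[2][1] + B[1][0] = 6 + -1 = 5, A[2][2] + B[2][0] = 0 + -5 = -5) = -5 (attained at k = 2)
  C[2][1] = min over k of (A[2][0] + B[0][1] = 7 + -2 = 5, A[2][1] + B[1][1] = 6 + 10 = 16, A[2][2] + B[2][1] = 0 + 0 = 0) = 0 (attained at k = 2)
  C[2][2] = min over k of (A[2][0] + B[0][2] = 7 + -1 = 6, A[2][1] + B[1][2] = 6 + 10 = 16, A[2][2] + B[2][2] = 0 + 3 = 3) = 3 (attained at k = 2)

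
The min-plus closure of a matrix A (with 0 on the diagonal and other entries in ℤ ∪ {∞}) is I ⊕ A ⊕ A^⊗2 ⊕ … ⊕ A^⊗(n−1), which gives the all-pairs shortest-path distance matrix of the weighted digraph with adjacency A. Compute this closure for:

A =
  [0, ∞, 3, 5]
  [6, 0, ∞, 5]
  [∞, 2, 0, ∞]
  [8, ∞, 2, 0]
Closure =
  [0, 5, 3, 5]
  [6, 0, 7, 5]
  [8, 2, 0, 7]
  [8, 4, 2, 0]

This is the Floyd-Warshall all-pairs shortest-path computation. For each intermediate vertex k = 0, 1, …, 3, update dist[i][j] ← min(dist[i][j], dist[i][k] + dist[k][j]). The final matrix gives, for each (i, j), the minimum total weight of any directed path from i to j (possibly empty when i = j).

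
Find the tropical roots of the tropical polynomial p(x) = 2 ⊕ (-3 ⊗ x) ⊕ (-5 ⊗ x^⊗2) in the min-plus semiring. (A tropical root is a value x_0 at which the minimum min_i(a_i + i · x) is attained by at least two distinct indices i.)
Roots: {2, 5}

Each tropical root is a break point of the lower envelope of the lines y = a_i + i · x (there are 3 lines, with slopes 0, 1, ..., 2). Only the lines that attain the minimum somewhere contribute to roots; other lines are dominated. Here the surviving (envelope) indices are i = 2, i = 1, i = 0.
Intersections between consecutive envelope lines give the roots: for adjacent envelope indices i < j the intersection is x = (a_i − a_j) / (j − i). Reading off the sorted break points: {2, 5}.
Verification: at each break x_0, at least two indices attain the minimum of min_i(a_i + i · x_0).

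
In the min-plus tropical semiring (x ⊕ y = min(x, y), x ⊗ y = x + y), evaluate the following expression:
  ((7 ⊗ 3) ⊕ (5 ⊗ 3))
((7 ⊗ 3) ⊕ (5 ⊗ 3)) = 8

Expand innermost to outermost. Recall ⊕ takes the minimum of its arguments and ⊗ takes their sum. Working out the expression ((7 ⊗ 3) ⊕ (5 ⊗ 3)) gives 8.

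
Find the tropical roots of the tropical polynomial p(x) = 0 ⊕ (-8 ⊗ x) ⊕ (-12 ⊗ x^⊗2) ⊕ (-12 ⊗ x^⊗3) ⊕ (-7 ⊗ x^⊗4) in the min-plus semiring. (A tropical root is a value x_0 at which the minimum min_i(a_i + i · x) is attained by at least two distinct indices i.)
Roots: {-5, 0, 4, 8}

Each tropical root is a break point of the lower envelope of the lines y = a_i + i · x (there are 5 lines, with slopes 0, 1, ..., 4). Only the lines that attain the minimum somewhere contribute to roots; other lines are dominated. Here the surviving (envelope) indices are i = 4, i = 3, i = 2, i = 1, i = 0.
Intersections between consecutive envelope lines give the roots: for adjacent envelope indices i < j the intersection is x = (a_i − a_j) / (j − i). Reading off the sorted break points: {-5, 0, 4, 8}.
Verification: at each break x_0, at least two indices attain the minimum of min_i(a_i + i · x_0).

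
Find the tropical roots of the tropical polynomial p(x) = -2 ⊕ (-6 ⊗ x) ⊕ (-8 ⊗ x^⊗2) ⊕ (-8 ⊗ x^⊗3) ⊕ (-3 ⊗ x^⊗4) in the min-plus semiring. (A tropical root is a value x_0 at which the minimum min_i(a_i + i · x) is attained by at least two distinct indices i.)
Roots: {-5, 0, 2, 4}

Each tropical root is a break point of the lower envelope of the lines y = a_i + i · x (there are 5 lines, with slopes 0, 1, ..., 4). Only the lines that attain the minimum somewhere contribute to roots; other lines are dominated. Here the surviving (envelope) indices are i = 4, i = 3, i = 2, i = 1, i = 0.
Intersections between consecutive envelope lines give the roots: for adjacent envelope indices i < j the intersection is x = (a_i − a_j) / (j − i). Reading off the sorted break points: {-5, 0, 2, 4}.
Verification: at each break x_0, at least two indices attain the minimum of min_i(a_i + i · x_0).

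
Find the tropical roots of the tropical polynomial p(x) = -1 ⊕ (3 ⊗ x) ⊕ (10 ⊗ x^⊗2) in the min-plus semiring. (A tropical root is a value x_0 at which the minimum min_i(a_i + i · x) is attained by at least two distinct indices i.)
Roots: {-7, -4}

Each tropical root is a break point of the lower envelope of the lines y = a_i + i · x (there are 3 lines, with slopes 0, 1, ..., 2). Only the lines that attain the minimum somewhere contribute to roots; other lines are dominated. Here the surviving (envelope) indices are i = 2, i = 1, i = 0.
Intersections between consecutive envelope lines give the roots: for adjacent envelope indices i < j the intersection is x = (a_i − a_j) / (j − i). Reading off the sorted break points: {-7, -4}.
Verification: at each break x_0, at least two indices attain the minimum of min_i(a_i + i · x_0).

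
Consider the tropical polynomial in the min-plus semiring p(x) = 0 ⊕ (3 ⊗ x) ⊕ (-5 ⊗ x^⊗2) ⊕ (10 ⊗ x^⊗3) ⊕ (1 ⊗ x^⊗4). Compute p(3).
p(3) = 0

A tropical monomial a ⊗ x^⊗i evaluates to a + i · x. Evaluating each term at x = 3:
  Term 0 contributes 0 + 0 · 3 = 0
  Term 1 contributes 3 + 1 · 3 = 6
  Term 2 contributes -5 + 2 · 3 = 1
  Term 3 contributes 10 + 3 · 3 = 19
  Term 4 contributes 1 + 4 · 3 = 13
p(3) = ⊕ of these = min[0, 6, 1, 19, 13] = 0.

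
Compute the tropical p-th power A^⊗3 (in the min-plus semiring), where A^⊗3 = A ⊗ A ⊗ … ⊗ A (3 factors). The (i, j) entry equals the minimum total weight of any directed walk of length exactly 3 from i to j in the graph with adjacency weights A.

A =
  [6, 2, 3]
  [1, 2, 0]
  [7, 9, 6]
A^⊗3 =
  [5, 5, 4]
  [4, 5, 3]
  [10, 11, 9]

Each entry (A^⊗3)_ij equals the minimum over all length-3 walks i = v_0 → v_1 → … → v_3 = j of Σ_t A[v_t][v_{t+1}]. For example, for (i, j) = (0, 2) we minimise over 9 possible intermediate vertex sequences; the minimum is 4, attained along the walk 0 → 1 → 1 → 2.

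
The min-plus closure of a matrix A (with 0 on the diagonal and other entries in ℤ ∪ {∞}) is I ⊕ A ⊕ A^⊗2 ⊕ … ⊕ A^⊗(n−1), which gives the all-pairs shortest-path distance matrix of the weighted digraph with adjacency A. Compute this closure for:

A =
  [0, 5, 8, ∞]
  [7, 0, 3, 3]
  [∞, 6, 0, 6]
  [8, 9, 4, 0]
Closure =
  [0, 5, 8, 8]
  [7, 0, 3, 3]
  [13, 6, 0, 6]
  [8, 9, 4, 0]

This is the Floyd-Warshall all-pairs shortest-path computation. For each intermediate vertex k = 0, 1, …, 3, update dist[i][j] ← min(dist[i][j], dist[i][k] + dist[k][j]). The final matrix gives, for each (i, j), the minimum total weight of any directed path from i to j (possibly empty when i = j).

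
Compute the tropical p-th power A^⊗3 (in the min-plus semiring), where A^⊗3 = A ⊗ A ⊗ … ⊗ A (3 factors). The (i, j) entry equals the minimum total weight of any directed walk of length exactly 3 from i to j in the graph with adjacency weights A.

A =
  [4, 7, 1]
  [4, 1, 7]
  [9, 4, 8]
A^⊗3 =
  [9, 6, 9]
  [6, 3, 6]
  [9, 6, 9]

Each entry (A^⊗3)_ij equals the minimum over all length-3 walks i = v_0 → v_1 → … → v_3 = j of Σ_t A[v_t][v_{t+1}]. For example, for (i, j) = (0, 2) we minimise over 9 possible intermediate vertex sequences; the minimum is 9, attained along the walk 0 → 0 → 0 → 2.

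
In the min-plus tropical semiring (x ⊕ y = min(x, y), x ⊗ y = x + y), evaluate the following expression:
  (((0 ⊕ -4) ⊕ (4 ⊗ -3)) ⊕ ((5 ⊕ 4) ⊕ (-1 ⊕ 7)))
(((0 ⊕ -4) ⊕ (4 ⊗ -3)) ⊕ ((5 ⊕ 4) ⊕ (-1 ⊕ 7))) = -4

Expand innermost to outermost. Recall ⊕ takes the minimum of its arguments and ⊗ takes their sum. Working out the expression (((0 ⊕ -4) ⊕ (4 ⊗ -3)) ⊕ ((5 ⊕ 4) ⊕ (-1 ⊕ 7))) gives -4.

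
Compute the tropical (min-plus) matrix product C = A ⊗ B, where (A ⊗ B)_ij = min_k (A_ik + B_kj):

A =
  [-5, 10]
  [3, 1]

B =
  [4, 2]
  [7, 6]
A ⊗ B =
  [-1, -3]
  [7, 5]

Apply the min-plus product entry-by-entry:
  C[0][0] = min over k of (A[0][0] + B[0][0] = -5 + 4 = -1, A[0][1] + B[1][0] = 10 + 7 = 17) = -1 (attained at k = 0)
  C[0][1] = min over k of (A[0][0] + B[0][1] = -5 + 2 = -3, A[0][1] + B[1][1] = 10 + 6 = 16) = -3 (attained at k = 0)
  C[1][0] = min over k of (A[1][0] + B[0][0] = 3 + 4 = 7, A[1][1] + B[1][0] = 1 + 7 = 8) = 7 (attained at k = 0)
  C[1][1] = min over k of (A[1][0] + B[0][1] = 3 + 2 = 5, A[1][1] + B[1][1] = 1 + 6 = 7) = 5 (attained at k = 0)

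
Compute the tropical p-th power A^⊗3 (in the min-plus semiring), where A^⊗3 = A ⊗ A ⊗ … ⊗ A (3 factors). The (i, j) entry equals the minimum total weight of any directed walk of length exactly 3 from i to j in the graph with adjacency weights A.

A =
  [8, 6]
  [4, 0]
A^⊗3 =
  [10, 6]
  [4, 0]

Each entry (A^⊗3)_ij equals the minimum over all length-3 walks i = v_0 → v_1 → … → v_3 = j of Σ_t A[v_t][v_{t+1}]. For example, for (i, j) = (0, 1) we minimise over 4 possible intermediate vertex sequences; the minimum is 6, attained along the walk 0 → 1 → 1 → 1.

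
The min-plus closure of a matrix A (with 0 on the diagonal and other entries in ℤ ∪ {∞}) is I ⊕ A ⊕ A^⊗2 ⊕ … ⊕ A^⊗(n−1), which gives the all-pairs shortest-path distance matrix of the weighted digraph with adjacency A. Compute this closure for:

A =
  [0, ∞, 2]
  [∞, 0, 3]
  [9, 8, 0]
Closure =
  [0, 10, 2]
  [12, 0, 3]
  [9, 8, 0]

This is the Floyd-Warshall all-pairs shortest-path computation. For each intermediate vertex k = 0, 1, …, 2, update dist[i][j] ← min(dist[i][j], dist[i][k] + dist[k][j]). The final matrix gives, for each (i, j), the minimum total weight of any directed path from i to j (possibly empty when i = j).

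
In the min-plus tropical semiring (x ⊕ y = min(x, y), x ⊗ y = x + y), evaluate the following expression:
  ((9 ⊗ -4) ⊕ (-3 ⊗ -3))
((9 ⊗ -4) ⊕ (-3 ⊗ -3)) = -6

Expand innermost to outermost. Recall ⊕ takes the minimum of its arguments and ⊗ takes their sum. Working out the expression ((9 ⊗ -4) ⊕ (-3 ⊗ -3)) gives -6.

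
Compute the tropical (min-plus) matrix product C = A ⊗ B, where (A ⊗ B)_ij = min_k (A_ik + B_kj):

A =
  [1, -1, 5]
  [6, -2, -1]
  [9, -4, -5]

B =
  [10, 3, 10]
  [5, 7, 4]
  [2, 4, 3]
A ⊗ B =
  [4, 4, 3]
  [1, 3, 2]
  [-3, -1, -2]

Apply the min-plus product entry-by-entry:
  C[0][0] = min over k of (A[0][0] + B[0][0] = 1 + 10 = 11, A[0][1] + B[1][0] = -1 + 5 = 4, A[0][2] + B[2][0] = 5 + 2 = 7) = 4 (attained at k = 1)
  C[0][1] = min over k of (A[0][0] + B[0][1] = 1 + 3 = 4, A[0][1] + B[1][1] = -1 + 7 = 6, A[0][2] + B[2][1] = 5 + 4 = 9) = 4 (attained at k = 0)
  C[0][2] = min over k of (A[0][0] + B[0][2] = 1 + 10 = 11, A[0][1] + B[1][2] = -1 + 4 = 3, A[0][2] + B[2][2] = 5 + 3 = 8) = 3 (attained at k = 1)
  C[1][0] = min over k of (A[1][0] + B[0][0] = 6 + 10 = 16, A[1][1] + B[1][0] = -2 + 5 = 3, A[1][2] + B[2][0] = -1 + 2 = 1) = 1 (attained at k = 2)
  C[1][1] = min over k of (A[1][0] + B[0][1] = 6 + 3 = 9, A[1][1] + B[1][1] = -2 + 7 = 5, A[1][2] + B[2][1] = -1 + 4 = 3) = 3 (attained at k = 2)
  C[1][2] = min over k of (A[1][0] + B[0][2] = 6 + 10 = 16, A[1][1] + B[1][2] = -2 + 4 = 2, A[1][2] + B[2][2] = -1 + 3 = 2) = 2 (attained at k = 1)
  C[2][0] = min over k of (A[2][0] + B[0][0] = 9 + 10 = 19, A[2][1] + B[1][0] = -4 + 5 = 1, A[2][2] + B[2][0] = -5 + 2 = -3) = -3 (attained at k = 2)
  C[2][1] = min over k of (A[2][0] + B[0][1] = 9 + 3 = 12, A[2][1] + B[1][1] = -4 + 7 = 3, A[2][2] + B[2][1] = -5 + 4 = -1) = -1 (attained at k = 2)
  C[2][2] = min over k of (A[2][0] + B[0][2] = 9 + 10 = 19, A[2][1] + B[1][2] = -4 + 4 = 0, A[2][2] + B[2][2] = -5 + 3 = -2) = -2 (attained at k = 2)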